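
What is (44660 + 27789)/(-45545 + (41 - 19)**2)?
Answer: -72449/45061 ≈ -1.6078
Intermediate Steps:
(44660 + 27789)/(-45545 + (41 - 19)**2) = 72449/(-45545 + 22**2) = 72449/(-45545 + 484) = 72449/(-45061) = 72449*(-1/45061) = -72449/45061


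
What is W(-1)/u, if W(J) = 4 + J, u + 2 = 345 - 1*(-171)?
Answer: 3/514 ≈ 0.0058366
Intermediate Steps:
u = 514 (u = -2 + (345 - 1*(-171)) = -2 + (345 + 171) = -2 + 516 = 514)
W(-1)/u = (4 - 1)/514 = 3*(1/514) = 3/514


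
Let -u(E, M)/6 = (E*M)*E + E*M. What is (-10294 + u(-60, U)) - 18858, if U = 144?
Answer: -3087712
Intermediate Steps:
u(E, M) = -6*E*M - 6*M*E² (u(E, M) = -6*((E*M)*E + E*M) = -6*(M*E² + E*M) = -6*(E*M + M*E²) = -6*E*M - 6*M*E²)
(-10294 + u(-60, U)) - 18858 = (-10294 - 6*(-60)*144*(1 - 60)) - 18858 = (-10294 - 6*(-60)*144*(-59)) - 18858 = (-10294 - 3058560) - 18858 = -3068854 - 18858 = -3087712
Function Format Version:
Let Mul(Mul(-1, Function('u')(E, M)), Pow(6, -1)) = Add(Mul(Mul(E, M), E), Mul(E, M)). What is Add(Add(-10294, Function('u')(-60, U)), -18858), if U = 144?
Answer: -3087712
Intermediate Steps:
Function('u')(E, M) = Add(Mul(-6, E, M), Mul(-6, M, Pow(E, 2))) (Function('u')(E, M) = Mul(-6, Add(Mul(Mul(E, M), E), Mul(E, M))) = Mul(-6, Add(Mul(M, Pow(E, 2)), Mul(E, M))) = Mul(-6, Add(Mul(E, M), Mul(M, Pow(E, 2)))) = Add(Mul(-6, E, M), Mul(-6, M, Pow(E, 2))))
Add(Add(-10294, Function('u')(-60, U)), -18858) = Add(Add(-10294, Mul(-6, -60, 144, Add(1, -60))), -18858) = Add(Add(-10294, Mul(-6, -60, 144, -59)), -18858) = Add(Add(-10294, -3058560), -18858) = Add(-3068854, -18858) = -3087712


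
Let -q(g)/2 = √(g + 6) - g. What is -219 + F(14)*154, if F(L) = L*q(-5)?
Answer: -26091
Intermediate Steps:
q(g) = -2*√(6 + g) + 2*g (q(g) = -2*(√(g + 6) - g) = -2*(√(6 + g) - g) = -2*√(6 + g) + 2*g)
F(L) = -12*L (F(L) = L*(-2*√(6 - 5) + 2*(-5)) = L*(-2*√1 - 10) = L*(-2*1 - 10) = L*(-2 - 10) = L*(-12) = -12*L)
-219 + F(14)*154 = -219 - 12*14*154 = -219 - 168*154 = -219 - 25872 = -26091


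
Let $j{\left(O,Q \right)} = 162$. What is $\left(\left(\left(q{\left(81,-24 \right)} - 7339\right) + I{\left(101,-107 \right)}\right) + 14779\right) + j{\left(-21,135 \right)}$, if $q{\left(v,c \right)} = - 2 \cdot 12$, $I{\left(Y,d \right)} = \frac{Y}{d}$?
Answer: $\frac{810745}{107} \approx 7577.1$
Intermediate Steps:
$q{\left(v,c \right)} = -24$ ($q{\left(v,c \right)} = \left(-1\right) 24 = -24$)
$\left(\left(\left(q{\left(81,-24 \right)} - 7339\right) + I{\left(101,-107 \right)}\right) + 14779\right) + j{\left(-21,135 \right)} = \left(\left(\left(-24 - 7339\right) + \frac{101}{-107}\right) + 14779\right) + 162 = \left(\left(-7363 + 101 \left(- \frac{1}{107}\right)\right) + 14779\right) + 162 = \left(\left(-7363 - \frac{101}{107}\right) + 14779\right) + 162 = \left(- \frac{787942}{107} + 14779\right) + 162 = \frac{793411}{107} + 162 = \frac{810745}{107}$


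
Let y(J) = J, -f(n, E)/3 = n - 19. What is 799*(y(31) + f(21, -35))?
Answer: 19975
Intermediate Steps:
f(n, E) = 57 - 3*n (f(n, E) = -3*(n - 19) = -3*(-19 + n) = 57 - 3*n)
799*(y(31) + f(21, -35)) = 799*(31 + (57 - 3*21)) = 799*(31 + (57 - 63)) = 799*(31 - 6) = 799*25 = 19975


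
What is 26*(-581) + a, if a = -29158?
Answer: -44264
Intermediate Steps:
26*(-581) + a = 26*(-581) - 29158 = -15106 - 29158 = -44264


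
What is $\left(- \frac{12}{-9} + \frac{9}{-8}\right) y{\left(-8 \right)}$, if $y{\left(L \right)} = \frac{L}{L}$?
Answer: $\frac{5}{24} \approx 0.20833$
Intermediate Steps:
$y{\left(L \right)} = 1$
$\left(- \frac{12}{-9} + \frac{9}{-8}\right) y{\left(-8 \right)} = \left(- \frac{12}{-9} + \frac{9}{-8}\right) 1 = \left(\left(-12\right) \left(- \frac{1}{9}\right) + 9 \left(- \frac{1}{8}\right)\right) 1 = \left(\frac{4}{3} - \frac{9}{8}\right) 1 = \frac{5}{24} \cdot 1 = \frac{5}{24}$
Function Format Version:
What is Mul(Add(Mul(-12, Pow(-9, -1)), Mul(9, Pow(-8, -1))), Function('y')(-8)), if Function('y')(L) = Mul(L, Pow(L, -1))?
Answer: Rational(5, 24) ≈ 0.20833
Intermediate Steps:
Function('y')(L) = 1
Mul(Add(Mul(-12, Pow(-9, -1)), Mul(9, Pow(-8, -1))), Function('y')(-8)) = Mul(Add(Mul(-12, Pow(-9, -1)), Mul(9, Pow(-8, -1))), 1) = Mul(Add(Mul(-12, Rational(-1, 9)), Mul(9, Rational(-1, 8))), 1) = Mul(Add(Rational(4, 3), Rational(-9, 8)), 1) = Mul(Rational(5, 24), 1) = Rational(5, 24)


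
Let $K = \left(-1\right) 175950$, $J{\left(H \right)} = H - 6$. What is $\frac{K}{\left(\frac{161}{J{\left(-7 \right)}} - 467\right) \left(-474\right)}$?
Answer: $- \frac{381225}{492328} \approx -0.77433$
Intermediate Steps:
$J{\left(H \right)} = -6 + H$ ($J{\left(H \right)} = H - 6 = -6 + H$)
$K = -175950$
$\frac{K}{\left(\frac{161}{J{\left(-7 \right)}} - 467\right) \left(-474\right)} = - \frac{175950}{\left(\frac{161}{-6 - 7} - 467\right) \left(-474\right)} = - \frac{175950}{\left(\frac{161}{-13} - 467\right) \left(-474\right)} = - \frac{175950}{\left(161 \left(- \frac{1}{13}\right) - 467\right) \left(-474\right)} = - \frac{175950}{\left(- \frac{161}{13} - 467\right) \left(-474\right)} = - \frac{175950}{\left(- \frac{6232}{13}\right) \left(-474\right)} = - \frac{175950}{\frac{2953968}{13}} = \left(-175950\right) \frac{13}{2953968} = - \frac{381225}{492328}$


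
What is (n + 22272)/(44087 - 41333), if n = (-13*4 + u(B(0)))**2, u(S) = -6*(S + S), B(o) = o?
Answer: 12488/1377 ≈ 9.0690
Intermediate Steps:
u(S) = -12*S
n = 2704 (n = (-13*4 - 12*0)**2 = (-52 + 0)**2 = (-52)**2 = 2704)
(n + 22272)/(44087 - 41333) = (2704 + 22272)/(44087 - 41333) = 24976/2754 = 24976*(1/2754) = 12488/1377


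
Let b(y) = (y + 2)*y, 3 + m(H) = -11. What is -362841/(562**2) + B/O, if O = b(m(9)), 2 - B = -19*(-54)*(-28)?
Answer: 281663776/1658181 ≈ 169.86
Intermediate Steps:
m(H) = -14 (m(H) = -3 - 11 = -14)
b(y) = y*(2 + y) (b(y) = (2 + y)*y = y*(2 + y))
B = 28730 (B = 2 - (-19*(-54))*(-28) = 2 - 1026*(-28) = 2 - 1*(-28728) = 2 + 28728 = 28730)
O = 168 (O = -14*(2 - 14) = -14*(-12) = 168)
-362841/(562**2) + B/O = -362841/(562**2) + 28730/168 = -362841/315844 + 28730*(1/168) = -362841*1/315844 + 14365/84 = -362841/315844 + 14365/84 = 281663776/1658181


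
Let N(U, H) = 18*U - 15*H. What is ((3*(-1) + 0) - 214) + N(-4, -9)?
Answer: -154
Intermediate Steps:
N(U, H) = -15*H + 18*U
((3*(-1) + 0) - 214) + N(-4, -9) = ((3*(-1) + 0) - 214) + (-15*(-9) + 18*(-4)) = ((-3 + 0) - 214) + (135 - 72) = (-3 - 214) + 63 = -217 + 63 = -154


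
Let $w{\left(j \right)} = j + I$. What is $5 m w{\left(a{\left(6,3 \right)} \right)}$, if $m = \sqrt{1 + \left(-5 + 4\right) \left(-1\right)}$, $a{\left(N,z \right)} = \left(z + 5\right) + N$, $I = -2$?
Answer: $60 \sqrt{2} \approx 84.853$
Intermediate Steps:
$a{\left(N,z \right)} = 5 + N + z$ ($a{\left(N,z \right)} = \left(5 + z\right) + N = 5 + N + z$)
$w{\left(j \right)} = -2 + j$ ($w{\left(j \right)} = j - 2 = -2 + j$)
$m = \sqrt{2}$ ($m = \sqrt{1 - -1} = \sqrt{1 + 1} = \sqrt{2} \approx 1.4142$)
$5 m w{\left(a{\left(6,3 \right)} \right)} = 5 \sqrt{2} \left(-2 + \left(5 + 6 + 3\right)\right) = 5 \sqrt{2} \left(-2 + 14\right) = 5 \sqrt{2} \cdot 12 = 60 \sqrt{2}$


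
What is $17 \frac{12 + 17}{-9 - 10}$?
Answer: $- \frac{493}{19} \approx -25.947$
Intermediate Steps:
$17 \frac{12 + 17}{-9 - 10} = 17 \frac{29}{-19} = 17 \cdot 29 \left(- \frac{1}{19}\right) = 17 \left(- \frac{29}{19}\right) = - \frac{493}{19}$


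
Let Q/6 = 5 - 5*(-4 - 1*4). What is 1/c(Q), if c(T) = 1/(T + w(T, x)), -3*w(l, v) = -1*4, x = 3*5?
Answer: 814/3 ≈ 271.33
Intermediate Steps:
x = 15
w(l, v) = 4/3 (w(l, v) = -(-1)*4/3 = -⅓*(-4) = 4/3)
Q = 270 (Q = 6*(5 - 5*(-4 - 1*4)) = 6*(5 - 5*(-4 - 4)) = 6*(5 - 5*(-8)) = 6*(5 + 40) = 6*45 = 270)
c(T) = 1/(4/3 + T) (c(T) = 1/(T + 4/3) = 1/(4/3 + T))
1/c(Q) = 1/(3/(4 + 3*270)) = 1/(3/(4 + 810)) = 1/(3/814) = 814/3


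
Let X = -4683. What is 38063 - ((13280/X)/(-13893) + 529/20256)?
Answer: 16720734144749267/439291325088 ≈ 38063.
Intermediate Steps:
38063 - ((13280/X)/(-13893) + 529/20256) = 38063 - ((13280/(-4683))/(-13893) + 529/20256) = 38063 - ((13280*(-1/4683))*(-1/13893) + 529*(1/20256)) = 38063 - (-13280/4683*(-1/13893) + 529/20256) = 38063 - (13280/65060919 + 529/20256) = 38063 - 1*11562075277/439291325088 = 38063 - 11562075277/439291325088 = 16720734144749267/439291325088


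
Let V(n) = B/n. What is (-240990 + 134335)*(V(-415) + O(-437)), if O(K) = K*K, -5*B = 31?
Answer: -101839001442/5 ≈ -2.0368e+10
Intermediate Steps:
B = -31/5 (B = -⅕*31 = -31/5 ≈ -6.2000)
O(K) = K²
V(n) = -31/(5*n)
(-240990 + 134335)*(V(-415) + O(-437)) = (-240990 + 134335)*(-31/5/(-415) + (-437)²) = -106655*(-31/5*(-1/415) + 190969) = -106655*(31/2075 + 190969) = -106655*396260706/2075 = -101839001442/5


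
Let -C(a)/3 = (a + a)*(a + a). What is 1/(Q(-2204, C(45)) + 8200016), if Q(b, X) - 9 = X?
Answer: 1/8175725 ≈ 1.2231e-7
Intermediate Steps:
C(a) = -12*a² (C(a) = -3*(a + a)*(a + a) = -3*2*a*2*a = -12*a²)
Q(b, X) = 9 + X
1/(Q(-2204, C(45)) + 8200016) = 1/((9 - 12*45²) + 8200016) = 1/((9 - 12*2025) + 8200016) = 1/((9 - 24300) + 8200016) = 1/(-24291 + 8200016) = 1/8175725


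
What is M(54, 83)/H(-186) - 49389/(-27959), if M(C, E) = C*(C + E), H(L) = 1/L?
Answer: -38472317463/27959 ≈ -1.3760e+6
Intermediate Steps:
M(54, 83)/H(-186) - 49389/(-27959) = (54*(54 + 83))/(1/(-186)) - 49389/(-27959) = (54*137)/(-1/186) - 49389*(-1/27959) = 7398*(-186) + 49389/27959 = -1376028 + 49389/27959 = -38472317463/27959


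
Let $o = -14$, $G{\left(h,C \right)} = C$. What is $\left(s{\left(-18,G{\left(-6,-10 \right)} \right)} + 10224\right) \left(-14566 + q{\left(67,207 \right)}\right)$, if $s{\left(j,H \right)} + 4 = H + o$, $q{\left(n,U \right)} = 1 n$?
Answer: $-147831804$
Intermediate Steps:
$q{\left(n,U \right)} = n$
$s{\left(j,H \right)} = -18 + H$ ($s{\left(j,H \right)} = -4 + \left(H - 14\right) = -4 + \left(-14 + H\right) = -18 + H$)
$\left(s{\left(-18,G{\left(-6,-10 \right)} \right)} + 10224\right) \left(-14566 + q{\left(67,207 \right)}\right) = \left(\left(-18 - 10\right) + 10224\right) \left(-14566 + 67\right) = \left(-28 + 10224\right) \left(-14499\right) = 10196 \left(-14499\right) = -147831804$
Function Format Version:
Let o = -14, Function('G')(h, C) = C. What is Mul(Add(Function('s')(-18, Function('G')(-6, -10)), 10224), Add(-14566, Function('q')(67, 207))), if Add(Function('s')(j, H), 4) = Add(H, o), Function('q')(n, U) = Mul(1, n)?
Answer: -147831804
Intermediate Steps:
Function('q')(n, U) = n
Function('s')(j, H) = Add(-18, H) (Function('s')(j, H) = Add(-4, Add(H, -14)) = Add(-4, Add(-14, H)) = Add(-18, H))
Mul(Add(Function('s')(-18, Function('G')(-6, -10)), 10224), Add(-14566, Function('q')(67, 207))) = Mul(Add(Add(-18, -10), 10224), Add(-14566, 67)) = Mul(Add(-28, 10224), -14499) = Mul(10196, -14499) = -147831804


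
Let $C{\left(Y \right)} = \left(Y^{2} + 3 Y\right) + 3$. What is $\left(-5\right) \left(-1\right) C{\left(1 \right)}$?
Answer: $35$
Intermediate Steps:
$C{\left(Y \right)} = 3 + Y^{2} + 3 Y$
$\left(-5\right) \left(-1\right) C{\left(1 \right)} = \left(-5\right) \left(-1\right) \left(3 + 1^{2} + 3 \cdot 1\right) = 5 \left(3 + 1 + 3\right) = 5 \cdot 7 = 35$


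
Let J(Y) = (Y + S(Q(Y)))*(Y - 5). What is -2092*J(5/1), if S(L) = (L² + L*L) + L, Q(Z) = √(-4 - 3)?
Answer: 0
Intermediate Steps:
Q(Z) = I*√7 (Q(Z) = √(-7) = I*√7)
S(L) = L + 2*L² (S(L) = (L² + L²) + L = 2*L² + L = L + 2*L²)
J(Y) = (-5 + Y)*(Y + I*√7*(1 + 2*I*√7)) (J(Y) = (Y + (I*√7)*(1 + 2*(I*√7)))*(Y - 5) = (Y + (I*√7)*(1 + 2*I*√7))*(-5 + Y) = (Y + I*√7*(1 + 2*I*√7))*(-5 + Y) = (-5 + Y)*(Y + I*√7*(1 + 2*I*√7)))
-2092*J(5/1) = -2092*(70 + (5/1)² - 95/1 - 5*I*√7 + I*(5/1)*√7) = -2092*(70 + (5*1)² - 95 - 5*I*√7 + I*(5*1)*√7) = -2092*(70 + 5² - 19*5 - 5*I*√7 + I*5*√7) = -2092*(70 + 25 - 95 - 5*I*√7 + 5*I*√7) = -2092*0 = 0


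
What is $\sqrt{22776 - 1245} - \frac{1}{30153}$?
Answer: $- \frac{1}{30153} + \sqrt{21531} \approx 146.73$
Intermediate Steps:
$\sqrt{22776 - 1245} - \frac{1}{30153} = \sqrt{21531} - \frac{1}{30153} = - \frac{1}{30153} + \sqrt{21531}$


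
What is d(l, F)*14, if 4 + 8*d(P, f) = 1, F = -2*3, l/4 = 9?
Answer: -21/4 ≈ -5.2500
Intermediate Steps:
l = 36 (l = 4*9 = 36)
F = -6
d(P, f) = -3/8 (d(P, f) = -½ + (⅛)*1 = -½ + ⅛ = -3/8)
d(l, F)*14 = -3/8*14 = -21/4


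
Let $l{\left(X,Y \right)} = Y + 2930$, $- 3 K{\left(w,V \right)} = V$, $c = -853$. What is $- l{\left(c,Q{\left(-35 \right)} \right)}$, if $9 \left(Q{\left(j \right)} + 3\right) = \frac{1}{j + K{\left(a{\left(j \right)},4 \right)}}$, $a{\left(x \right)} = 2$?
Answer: $- \frac{957128}{327} \approx -2927.0$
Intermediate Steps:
$K{\left(w,V \right)} = - \frac{V}{3}$
$Q{\left(j \right)} = -3 + \frac{1}{9 \left(- \frac{4}{3} + j\right)}$ ($Q{\left(j \right)} = -3 + \frac{1}{9 \left(j - \frac{4}{3}\right)} = -3 + \frac{1}{9 \left(- \frac{4}{3} + j\right)}$)
$l{\left(X,Y \right)} = 2930 + Y$
$- l{\left(c,Q{\left(-35 \right)} \right)} = - (2930 + \frac{37 - -945}{3 \left(-4 + 3 \left(-35\right)\right)}) = - (2930 + \frac{37 + 945}{3 \left(-4 - 105\right)}) = - (2930 + \frac{1}{3} \frac{1}{-109} \cdot 982) = - (2930 + \frac{1}{3} \left(- \frac{1}{109}\right) 982) = - (2930 - \frac{982}{327}) = \left(-1\right) \frac{957128}{327} = - \frac{957128}{327}$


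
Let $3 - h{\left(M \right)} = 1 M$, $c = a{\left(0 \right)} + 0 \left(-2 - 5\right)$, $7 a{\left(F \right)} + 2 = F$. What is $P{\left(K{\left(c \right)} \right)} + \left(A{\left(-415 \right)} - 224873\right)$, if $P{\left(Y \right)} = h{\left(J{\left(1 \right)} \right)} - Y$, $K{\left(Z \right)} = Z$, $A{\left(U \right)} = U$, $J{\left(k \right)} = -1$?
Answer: $- \frac{1576986}{7} \approx -2.2528 \cdot 10^{5}$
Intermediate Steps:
$a{\left(F \right)} = - \frac{2}{7} + \frac{F}{7}$
$c = - \frac{2}{7}$ ($c = \left(- \frac{2}{7} + \frac{1}{7} \cdot 0\right) + 0 \left(-2 - 5\right) = \left(- \frac{2}{7} + 0\right) + 0 \left(-7\right) = - \frac{2}{7} + 0 = - \frac{2}{7} \approx -0.28571$)
$h{\left(M \right)} = 3 - M$ ($h{\left(M \right)} = 3 - 1 M = 3 - M$)
$P{\left(Y \right)} = 4 - Y$ ($P{\left(Y \right)} = \left(3 - -1\right) - Y = \left(3 + 1\right) - Y = 4 - Y$)
$P{\left(K{\left(c \right)} \right)} + \left(A{\left(-415 \right)} - 224873\right) = \left(4 - - \frac{2}{7}\right) - 225288 = \left(4 + \frac{2}{7}\right) - 225288 = \frac{30}{7} - 225288 = - \frac{1576986}{7}$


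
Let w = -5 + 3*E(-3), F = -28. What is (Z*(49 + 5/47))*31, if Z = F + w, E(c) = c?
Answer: -3005016/47 ≈ -63937.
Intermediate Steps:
w = -14 (w = -5 + 3*(-3) = -5 - 9 = -14)
Z = -42 (Z = -28 - 14 = -42)
(Z*(49 + 5/47))*31 = -42*(49 + 5/47)*31 = -42*2308/47*31 = -96936/47*31 = -3005016/47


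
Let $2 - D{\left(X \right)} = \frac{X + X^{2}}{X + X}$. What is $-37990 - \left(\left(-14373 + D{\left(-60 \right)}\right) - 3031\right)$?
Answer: $- \frac{41235}{2} \approx -20618.0$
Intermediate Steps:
$D{\left(X \right)} = 2 - \frac{X + X^{2}}{2 X}$ ($D{\left(X \right)} = 2 - \frac{X + X^{2}}{X + X} = 2 - \frac{X + X^{2}}{2 X}$)
$-37990 - \left(\left(-14373 + D{\left(-60 \right)}\right) - 3031\right) = -37990 - \left(\left(-14373 + \left(\frac{3}{2} - -30\right)\right) - 3031\right) = -37990 - \left(\left(-14373 + \left(\frac{3}{2} + 30\right)\right) - 3031\right) = -37990 - \left(\left(-14373 + \frac{63}{2}\right) - 3031\right) = -37990 - \left(- \frac{28683}{2} - 3031\right) = -37990 - - \frac{34745}{2} = -37990 + \frac{34745}{2} = - \frac{41235}{2}$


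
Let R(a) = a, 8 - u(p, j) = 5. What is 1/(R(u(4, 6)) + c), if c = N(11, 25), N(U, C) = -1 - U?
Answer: -1/9 ≈ -0.11111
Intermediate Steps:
u(p, j) = 3 (u(p, j) = 8 - 1*5 = 8 - 5 = 3)
c = -12 (c = -1 - 1*11 = -1 - 11 = -12)
1/(R(u(4, 6)) + c) = 1/(3 - 12) = 1/(-9) = -1/9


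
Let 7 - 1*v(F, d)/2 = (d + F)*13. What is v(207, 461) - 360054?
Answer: -377408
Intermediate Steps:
v(F, d) = 14 - 26*F - 26*d (v(F, d) = 14 - 2*(d + F)*13 = 14 - 2*(F + d)*13 = 14 - 2*(13*F + 13*d) = 14 + (-26*F - 26*d) = 14 - 26*F - 26*d)
v(207, 461) - 360054 = (14 - 26*207 - 26*461) - 360054 = (14 - 5382 - 11986) - 360054 = -17354 - 360054 = -377408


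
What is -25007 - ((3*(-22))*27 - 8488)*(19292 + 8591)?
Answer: 286333403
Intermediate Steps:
-25007 - ((3*(-22))*27 - 8488)*(19292 + 8591) = -25007 - (-66*27 - 8488)*27883 = -25007 - (-1782 - 8488)*27883 = -25007 - (-10270)*27883 = -25007 - 1*(-286358410) = -25007 + 286358410 = 286333403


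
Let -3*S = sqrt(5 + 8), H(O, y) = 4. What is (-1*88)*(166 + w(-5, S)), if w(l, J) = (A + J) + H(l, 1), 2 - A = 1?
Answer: -15048 + 88*sqrt(13)/3 ≈ -14942.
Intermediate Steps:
A = 1 (A = 2 - 1*1 = 2 - 1 = 1)
S = -sqrt(13)/3 (S = -sqrt(5 + 8)/3 = -sqrt(13)/3 ≈ -1.2019)
w(l, J) = 5 + J (w(l, J) = (1 + J) + 4 = 5 + J)
(-1*88)*(166 + w(-5, S)) = (-1*88)*(166 + (5 - sqrt(13)/3)) = -88*(171 - sqrt(13)/3) = -15048 + 88*sqrt(13)/3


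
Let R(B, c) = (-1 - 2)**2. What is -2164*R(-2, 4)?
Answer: -19476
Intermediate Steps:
R(B, c) = 9 (R(B, c) = (-3)**2 = 9)
-2164*R(-2, 4) = -2164*9 = -19476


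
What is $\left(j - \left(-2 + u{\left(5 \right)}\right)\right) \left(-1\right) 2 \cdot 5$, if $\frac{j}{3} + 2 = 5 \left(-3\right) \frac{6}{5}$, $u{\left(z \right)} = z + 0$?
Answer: $630$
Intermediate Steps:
$u{\left(z \right)} = z$
$j = -60$ ($j = -6 + 3 \cdot 5 \left(-3\right) \frac{6}{5} = -6 + 3 \left(- 15 \cdot 6 \cdot \frac{1}{5}\right) = -6 + 3 \left(\left(-15\right) \frac{6}{5}\right) = -6 + 3 \left(-18\right) = -6 - 54 = -60$)
$\left(j - \left(-2 + u{\left(5 \right)}\right)\right) \left(-1\right) 2 \cdot 5 = \left(-60 + \left(2 - 5\right)\right) \left(-1\right) 2 \cdot 5 = \left(-60 + \left(2 - 5\right)\right) \left(\left(-2\right) 5\right) = \left(-60 - 3\right) \left(-10\right) = \left(-63\right) \left(-10\right) = 630$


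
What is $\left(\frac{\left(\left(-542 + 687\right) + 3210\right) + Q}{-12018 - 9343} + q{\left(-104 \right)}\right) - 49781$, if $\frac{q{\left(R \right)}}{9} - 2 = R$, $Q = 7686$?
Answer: $- \frac{1082992380}{21361} \approx -50700.0$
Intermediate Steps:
$q{\left(R \right)} = 18 + 9 R$
$\left(\frac{\left(\left(-542 + 687\right) + 3210\right) + Q}{-12018 - 9343} + q{\left(-104 \right)}\right) - 49781 = \left(\frac{\left(\left(-542 + 687\right) + 3210\right) + 7686}{-12018 - 9343} + \left(18 + 9 \left(-104\right)\right)\right) - 49781 = \left(\frac{\left(145 + 3210\right) + 7686}{-21361} + \left(18 - 936\right)\right) - 49781 = \left(\left(3355 + 7686\right) \left(- \frac{1}{21361}\right) - 918\right) - 49781 = \left(11041 \left(- \frac{1}{21361}\right) - 918\right) - 49781 = \left(- \frac{11041}{21361} - 918\right) - 49781 = - \frac{19620439}{21361} - 49781 = - \frac{1082992380}{21361}$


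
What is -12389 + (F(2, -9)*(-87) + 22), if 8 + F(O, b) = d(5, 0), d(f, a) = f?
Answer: -12106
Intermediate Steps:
F(O, b) = -3 (F(O, b) = -8 + 5 = -3)
-12389 + (F(2, -9)*(-87) + 22) = -12389 + (-3*(-87) + 22) = -12389 + (261 + 22) = -12389 + 283 = -12106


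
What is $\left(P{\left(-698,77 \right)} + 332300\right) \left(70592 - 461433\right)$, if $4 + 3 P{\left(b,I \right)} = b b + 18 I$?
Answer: $-193529611242$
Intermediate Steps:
$P{\left(b,I \right)} = - \frac{4}{3} + 6 I + \frac{b^{2}}{3}$ ($P{\left(b,I \right)} = - \frac{4}{3} + \frac{b b + 18 I}{3} = - \frac{4}{3} + \frac{b^{2} + 18 I}{3} = - \frac{4}{3} + \left(6 I + \frac{b^{2}}{3}\right) = - \frac{4}{3} + 6 I + \frac{b^{2}}{3}$)
$\left(P{\left(-698,77 \right)} + 332300\right) \left(70592 - 461433\right) = \left(\left(- \frac{4}{3} + 6 \cdot 77 + \frac{\left(-698\right)^{2}}{3}\right) + 332300\right) \left(70592 - 461433\right) = \left(\left(- \frac{4}{3} + 462 + \frac{1}{3} \cdot 487204\right) + 332300\right) \left(-390841\right) = \left(\left(- \frac{4}{3} + 462 + \frac{487204}{3}\right) + 332300\right) \left(-390841\right) = \left(162862 + 332300\right) \left(-390841\right) = 495162 \left(-390841\right) = -193529611242$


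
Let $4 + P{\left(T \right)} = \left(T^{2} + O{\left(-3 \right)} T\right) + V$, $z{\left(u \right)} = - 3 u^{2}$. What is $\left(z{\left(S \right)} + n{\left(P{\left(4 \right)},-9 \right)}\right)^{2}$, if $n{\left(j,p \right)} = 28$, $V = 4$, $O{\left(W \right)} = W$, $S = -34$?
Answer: $11833600$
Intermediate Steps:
$P{\left(T \right)} = T^{2} - 3 T$ ($P{\left(T \right)} = -4 + \left(\left(T^{2} - 3 T\right) + 4\right) = -4 + \left(4 + T^{2} - 3 T\right) = T^{2} - 3 T$)
$\left(z{\left(S \right)} + n{\left(P{\left(4 \right)},-9 \right)}\right)^{2} = \left(- 3 \left(-34\right)^{2} + 28\right)^{2} = \left(\left(-3\right) 1156 + 28\right)^{2} = \left(-3468 + 28\right)^{2} = \left(-3440\right)^{2} = 11833600$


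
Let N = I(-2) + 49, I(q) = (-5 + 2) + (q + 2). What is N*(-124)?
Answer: -5704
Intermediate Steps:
I(q) = -1 + q (I(q) = -3 + (2 + q) = -1 + q)
N = 46 (N = (-1 - 2) + 49 = -3 + 49 = 46)
N*(-124) = 46*(-124) = -5704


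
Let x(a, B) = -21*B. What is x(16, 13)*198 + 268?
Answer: -53786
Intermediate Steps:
x(16, 13)*198 + 268 = -21*13*198 + 268 = -273*198 + 268 = -54054 + 268 = -53786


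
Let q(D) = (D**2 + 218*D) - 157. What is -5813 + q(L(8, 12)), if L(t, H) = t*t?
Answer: 12078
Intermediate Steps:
L(t, H) = t**2
q(D) = -157 + D**2 + 218*D
-5813 + q(L(8, 12)) = -5813 + (-157 + (8**2)**2 + 218*8**2) = -5813 + (-157 + 64**2 + 218*64) = -5813 + (-157 + 4096 + 13952) = -5813 + 17891 = 12078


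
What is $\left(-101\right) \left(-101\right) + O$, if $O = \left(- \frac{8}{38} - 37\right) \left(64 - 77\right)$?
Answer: $\frac{203010}{19} \approx 10685.0$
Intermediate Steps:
$O = \frac{9191}{19}$ ($O = \left(\left(-8\right) \frac{1}{38} - 37\right) \left(-13\right) = \left(- \frac{4}{19} - 37\right) \left(-13\right) = \left(- \frac{707}{19}\right) \left(-13\right) = \frac{9191}{19} \approx 483.74$)
$\left(-101\right) \left(-101\right) + O = \left(-101\right) \left(-101\right) + \frac{9191}{19} = 10201 + \frac{9191}{19} = \frac{203010}{19}$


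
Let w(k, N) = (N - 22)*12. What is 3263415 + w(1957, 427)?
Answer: 3268275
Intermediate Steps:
w(k, N) = -264 + 12*N (w(k, N) = (-22 + N)*12 = -264 + 12*N)
3263415 + w(1957, 427) = 3263415 + (-264 + 12*427) = 3263415 + (-264 + 5124) = 3263415 + 4860 = 3268275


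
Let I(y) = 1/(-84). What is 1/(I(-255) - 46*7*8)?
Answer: -84/216385 ≈ -0.00038820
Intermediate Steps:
I(y) = -1/84
1/(I(-255) - 46*7*8) = 1/(-1/84 - 46*7*8) = 1/(-1/84 - 322*8) = 1/(-1/84 - 2576) = 1/(-216385/84) = -84/216385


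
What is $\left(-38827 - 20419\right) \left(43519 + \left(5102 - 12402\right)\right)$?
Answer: $-2145830874$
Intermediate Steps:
$\left(-38827 - 20419\right) \left(43519 + \left(5102 - 12402\right)\right) = - 59246 \left(43519 + \left(5102 - 12402\right)\right) = - 59246 \left(43519 - 7300\right) = \left(-59246\right) 36219 = -2145830874$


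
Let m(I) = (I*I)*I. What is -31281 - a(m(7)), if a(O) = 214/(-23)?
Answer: -719249/23 ≈ -31272.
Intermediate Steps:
m(I) = I**3 (m(I) = I**2*I = I**3)
a(O) = -214/23 (a(O) = 214*(-1/23) = -214/23)
-31281 - a(m(7)) = -31281 - 1*(-214/23) = -31281 + 214/23 = -719249/23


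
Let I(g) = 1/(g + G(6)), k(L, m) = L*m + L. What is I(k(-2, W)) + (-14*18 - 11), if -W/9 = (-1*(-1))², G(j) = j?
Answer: -5785/22 ≈ -262.95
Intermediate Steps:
W = -9 (W = -9*(-1*(-1))² = -9*1² = -9*1 = -9)
k(L, m) = L + L*m
I(g) = 1/(6 + g) (I(g) = 1/(g + 6) = 1/(6 + g))
I(k(-2, W)) + (-14*18 - 11) = 1/(6 - 2*(1 - 9)) + (-14*18 - 11) = 1/(6 - 2*(-8)) + (-252 - 11) = 1/(6 + 16) - 263 = 1/22 - 263 = -5785/22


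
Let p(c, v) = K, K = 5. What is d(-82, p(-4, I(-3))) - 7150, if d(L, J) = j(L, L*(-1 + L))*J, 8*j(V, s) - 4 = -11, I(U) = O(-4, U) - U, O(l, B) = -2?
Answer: -57235/8 ≈ -7154.4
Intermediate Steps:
I(U) = -2 - U
j(V, s) = -7/8 (j(V, s) = ½ + (⅛)*(-11) = ½ - 11/8 = -7/8)
p(c, v) = 5
d(L, J) = -7*J/8
d(-82, p(-4, I(-3))) - 7150 = -7/8*5 - 7150 = -35/8 - 7150 = -57235/8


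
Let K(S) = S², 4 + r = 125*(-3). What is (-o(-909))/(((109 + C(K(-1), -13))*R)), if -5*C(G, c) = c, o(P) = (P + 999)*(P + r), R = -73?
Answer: -32200/2263 ≈ -14.229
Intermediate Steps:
r = -379 (r = -4 + 125*(-3) = -4 - 375 = -379)
o(P) = (-379 + P)*(999 + P) (o(P) = (P + 999)*(P - 379) = (999 + P)*(-379 + P) = (-379 + P)*(999 + P))
C(G, c) = -c/5
(-o(-909))/(((109 + C(K(-1), -13))*R)) = (-(-378621 + (-909)² + 620*(-909)))/(((109 - ⅕*(-13))*(-73))) = (-(-378621 + 826281 - 563580))/(((109 + 13/5)*(-73))) = (-1*(-115920))/(((558/5)*(-73))) = 115920/(-40734/5) = 115920*(-5/40734) = -32200/2263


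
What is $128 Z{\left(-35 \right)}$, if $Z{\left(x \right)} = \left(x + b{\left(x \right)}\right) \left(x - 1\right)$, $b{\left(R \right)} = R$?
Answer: $322560$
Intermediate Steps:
$Z{\left(x \right)} = 2 x \left(-1 + x\right)$ ($Z{\left(x \right)} = \left(x + x\right) \left(x - 1\right) = 2 x \left(-1 + x\right)$)
$128 Z{\left(-35 \right)} = 128 \cdot 2 \left(-35\right) \left(-1 - 35\right) = 128 \cdot 2 \left(-35\right) \left(-36\right) = 128 \cdot 2520 = 322560$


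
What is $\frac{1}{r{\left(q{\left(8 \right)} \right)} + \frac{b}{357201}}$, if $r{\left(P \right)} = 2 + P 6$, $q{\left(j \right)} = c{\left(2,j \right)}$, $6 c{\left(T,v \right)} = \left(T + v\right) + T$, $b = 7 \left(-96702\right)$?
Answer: $\frac{1677}{20300} \approx 0.082611$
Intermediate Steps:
$b = -676914$
$c{\left(T,v \right)} = \frac{T}{3} + \frac{v}{6}$ ($c{\left(T,v \right)} = \frac{\left(T + v\right) + T}{6} = \frac{v + 2 T}{6} = \frac{T}{3} + \frac{v}{6}$)
$q{\left(j \right)} = \frac{2}{3} + \frac{j}{6}$ ($q{\left(j \right)} = \frac{1}{3} \cdot 2 + \frac{j}{6} = \frac{2}{3} + \frac{j}{6}$)
$r{\left(P \right)} = 2 + 6 P$
$\frac{1}{r{\left(q{\left(8 \right)} \right)} + \frac{b}{357201}} = \frac{1}{\left(2 + 6 \left(\frac{2}{3} + \frac{1}{6} \cdot 8\right)\right) - \frac{676914}{357201}} = \frac{1}{\left(2 + 6 \left(\frac{2}{3} + \frac{4}{3}\right)\right) - \frac{3178}{1677}} = \frac{1}{\left(2 + 6 \cdot 2\right) - \frac{3178}{1677}} = \frac{1}{\left(2 + 12\right) - \frac{3178}{1677}} = \frac{1}{14 - \frac{3178}{1677}} = \frac{1}{\frac{20300}{1677}} = \frac{1677}{20300}$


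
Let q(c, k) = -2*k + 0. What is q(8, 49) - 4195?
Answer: -4293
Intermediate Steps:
q(c, k) = -2*k
q(8, 49) - 4195 = -2*49 - 4195 = -98 - 4195 = -4293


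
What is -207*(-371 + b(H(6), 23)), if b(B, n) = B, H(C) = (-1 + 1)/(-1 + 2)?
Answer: 76797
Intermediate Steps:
H(C) = 0 (H(C) = 0/1 = 0*1 = 0)
-207*(-371 + b(H(6), 23)) = -207*(-371 + 0) = -207*(-371) = 76797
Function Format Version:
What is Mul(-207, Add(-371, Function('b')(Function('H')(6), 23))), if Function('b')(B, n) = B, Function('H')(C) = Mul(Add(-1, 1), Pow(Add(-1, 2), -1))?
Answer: 76797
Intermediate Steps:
Function('H')(C) = 0 (Function('H')(C) = Mul(0, Pow(1, -1)) = Mul(0, 1) = 0)
Mul(-207, Add(-371, Function('b')(Function('H')(6), 23))) = Mul(-207, Add(-371, 0)) = Mul(-207, -371) = 76797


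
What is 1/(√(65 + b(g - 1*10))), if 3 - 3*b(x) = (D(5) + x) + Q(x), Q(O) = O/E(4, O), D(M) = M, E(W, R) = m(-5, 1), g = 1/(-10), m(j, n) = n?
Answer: √15990/1066 ≈ 0.11862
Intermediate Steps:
g = -⅒ ≈ -0.10000
E(W, R) = 1
Q(O) = O (Q(O) = O/1 = O*1 = O)
b(x) = -⅔ - 2*x/3 (b(x) = 1 - ((5 + x) + x)/3 = 1 - (5 + 2*x)/3 = 1 + (-5/3 - 2*x/3) = -⅔ - 2*x/3)
1/(√(65 + b(g - 1*10))) = 1/(√(65 + (-⅔ - 2*(-⅒ - 1*10)/3))) = 1/(√(65 + (-⅔ - 2*(-⅒ - 10)/3))) = 1/(√(65 + (-⅔ - ⅔*(-101/10)))) = 1/(√(65 + (-⅔ + 101/15))) = 1/(√(65 + 91/15)) = 1/(√(1066/15)) = 1/(√15990/15) = √15990/1066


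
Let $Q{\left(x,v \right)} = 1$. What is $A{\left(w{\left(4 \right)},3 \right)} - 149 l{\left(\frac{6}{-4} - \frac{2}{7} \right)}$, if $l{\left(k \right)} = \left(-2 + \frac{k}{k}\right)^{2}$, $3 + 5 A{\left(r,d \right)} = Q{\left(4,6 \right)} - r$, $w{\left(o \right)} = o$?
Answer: $- \frac{751}{5} \approx -150.2$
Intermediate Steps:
$A{\left(r,d \right)} = - \frac{2}{5} - \frac{r}{5}$ ($A{\left(r,d \right)} = - \frac{3}{5} + \frac{1 - r}{5} = - \frac{3}{5} - \left(- \frac{1}{5} + \frac{r}{5}\right) = - \frac{2}{5} - \frac{r}{5}$)
$l{\left(k \right)} = 1$ ($l{\left(k \right)} = \left(-2 + 1\right)^{2} = \left(-1\right)^{2} = 1$)
$A{\left(w{\left(4 \right)},3 \right)} - 149 l{\left(\frac{6}{-4} - \frac{2}{7} \right)} = \left(- \frac{2}{5} - \frac{4}{5}\right) - 149 = - \frac{6}{5} - 149 = - \frac{751}{5}$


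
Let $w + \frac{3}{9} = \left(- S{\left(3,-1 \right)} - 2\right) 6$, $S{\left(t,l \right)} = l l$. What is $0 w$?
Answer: $0$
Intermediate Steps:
$S{\left(t,l \right)} = l^{2}$
$w = - \frac{55}{3}$ ($w = - \frac{1}{3} + \left(- \left(-1\right)^{2} - 2\right) 6 = - \frac{1}{3} + \left(\left(-1\right) 1 - 2\right) 6 = - \frac{1}{3} + \left(-1 - 2\right) 6 = - \frac{1}{3} - 18 = - \frac{55}{3} \approx -18.333$)
$0 w = 0 \left(- \frac{55}{3}\right) = 0$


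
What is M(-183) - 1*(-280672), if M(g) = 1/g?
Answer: 51362975/183 ≈ 2.8067e+5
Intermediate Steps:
M(-183) - 1*(-280672) = 1/(-183) - 1*(-280672) = -1/183 + 280672 = 51362975/183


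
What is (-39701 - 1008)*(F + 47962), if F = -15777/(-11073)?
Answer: -7206836437709/3691 ≈ -1.9525e+9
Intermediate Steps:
F = 5259/3691 (F = -15777*(-1/11073) = 5259/3691 ≈ 1.4248)
(-39701 - 1008)*(F + 47962) = (-39701 - 1008)*(5259/3691 + 47962) = -40709*177033001/3691 = -7206836437709/3691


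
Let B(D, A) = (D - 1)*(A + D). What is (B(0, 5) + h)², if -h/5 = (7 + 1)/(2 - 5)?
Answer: 625/9 ≈ 69.444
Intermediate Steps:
B(D, A) = (-1 + D)*(A + D)
h = 40/3 (h = -5*(7 + 1)/(2 - 5) = -40/(-3) = -40*(-1)/3 = -5*(-8/3) = 40/3 ≈ 13.333)
(B(0, 5) + h)² = ((0² - 1*5 - 1*0 + 5*0) + 40/3)² = ((0 - 5 + 0 + 0) + 40/3)² = (-5 + 40/3)² = (25/3)² = 625/9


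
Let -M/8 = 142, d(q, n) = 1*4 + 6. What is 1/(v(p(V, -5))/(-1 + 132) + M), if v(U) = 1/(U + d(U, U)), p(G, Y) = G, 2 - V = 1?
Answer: -1441/1636975 ≈ -0.00088028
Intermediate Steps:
V = 1 (V = 2 - 1*1 = 2 - 1 = 1)
d(q, n) = 10 (d(q, n) = 4 + 6 = 10)
M = -1136 (M = -8*142 = -1136)
v(U) = 1/(10 + U) (v(U) = 1/(U + 10) = 1/(10 + U))
1/(v(p(V, -5))/(-1 + 132) + M) = 1/(1/((10 + 1)*(-1 + 132)) - 1136) = 1/(1/(11*131) - 1136) = 1/((1/11)*(1/131) - 1136) = 1/(1/1441 - 1136) = 1/(-1636975/1441) = -1441/1636975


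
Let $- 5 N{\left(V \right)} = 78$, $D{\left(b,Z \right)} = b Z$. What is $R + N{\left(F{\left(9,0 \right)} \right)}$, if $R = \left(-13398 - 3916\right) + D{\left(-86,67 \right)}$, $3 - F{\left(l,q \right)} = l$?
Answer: $- \frac{115458}{5} \approx -23092.0$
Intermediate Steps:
$F{\left(l,q \right)} = 3 - l$
$D{\left(b,Z \right)} = Z b$
$N{\left(V \right)} = - \frac{78}{5}$ ($N{\left(V \right)} = \left(- \frac{1}{5}\right) 78 = - \frac{78}{5}$)
$R = -23076$ ($R = \left(-13398 - 3916\right) + 67 \left(-86\right) = -17314 - 5762 = -23076$)
$R + N{\left(F{\left(9,0 \right)} \right)} = -23076 - \frac{78}{5} = - \frac{115458}{5}$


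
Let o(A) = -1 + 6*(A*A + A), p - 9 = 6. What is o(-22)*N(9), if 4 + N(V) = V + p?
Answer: 55420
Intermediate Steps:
p = 15 (p = 9 + 6 = 15)
N(V) = 11 + V (N(V) = -4 + (V + 15) = -4 + (15 + V) = 11 + V)
o(A) = -1 + 6*A + 6*A² (o(A) = -1 + 6*(A² + A) = -1 + 6*(A + A²) = -1 + (6*A + 6*A²) = -1 + 6*A + 6*A²)
o(-22)*N(9) = (-1 + 6*(-22) + 6*(-22)²)*(11 + 9) = (-1 - 132 + 6*484)*20 = (-1 - 132 + 2904)*20 = 2771*20 = 55420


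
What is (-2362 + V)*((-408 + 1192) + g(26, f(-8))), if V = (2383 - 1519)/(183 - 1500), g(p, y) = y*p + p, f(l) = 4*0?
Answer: -840136860/439 ≈ -1.9138e+6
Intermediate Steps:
f(l) = 0
g(p, y) = p + p*y (g(p, y) = p*y + p = p + p*y)
V = -288/439 (V = 864/(-1317) = 864*(-1/1317) = -288/439 ≈ -0.65604)
(-2362 + V)*((-408 + 1192) + g(26, f(-8))) = (-2362 - 288/439)*((-408 + 1192) + 26*(1 + 0)) = -1037206*(784 + 26*1)/439 = -1037206*(784 + 26)/439 = -1037206/439*810 = -840136860/439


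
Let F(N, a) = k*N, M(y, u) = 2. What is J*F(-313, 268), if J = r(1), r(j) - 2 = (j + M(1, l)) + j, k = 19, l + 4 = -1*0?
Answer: -35682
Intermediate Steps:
l = -4 (l = -4 - 1*0 = -4 + 0 = -4)
r(j) = 4 + 2*j (r(j) = 2 + ((j + 2) + j) = 2 + ((2 + j) + j) = 2 + (2 + 2*j) = 4 + 2*j)
F(N, a) = 19*N
J = 6 (J = 4 + 2*1 = 4 + 2 = 6)
J*F(-313, 268) = 6*(19*(-313)) = 6*(-5947) = -35682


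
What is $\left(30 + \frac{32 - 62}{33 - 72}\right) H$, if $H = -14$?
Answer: $- \frac{5600}{13} \approx -430.77$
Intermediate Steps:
$\left(30 + \frac{32 - 62}{33 - 72}\right) H = \left(30 + \frac{32 - 62}{33 - 72}\right) \left(-14\right) = \left(30 - \frac{30}{-39}\right) \left(-14\right) = \left(30 - - \frac{10}{13}\right) \left(-14\right) = \left(30 + \frac{10}{13}\right) \left(-14\right) = \frac{400}{13} \left(-14\right) = - \frac{5600}{13}$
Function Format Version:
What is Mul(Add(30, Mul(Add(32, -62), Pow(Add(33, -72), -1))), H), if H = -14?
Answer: Rational(-5600, 13) ≈ -430.77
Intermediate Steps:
Mul(Add(30, Mul(Add(32, -62), Pow(Add(33, -72), -1))), H) = Mul(Add(30, Mul(Add(32, -62), Pow(Add(33, -72), -1))), -14) = Mul(Add(30, Mul(-30, Pow(-39, -1))), -14) = Mul(Add(30, Mul(-30, Rational(-1, 39))), -14) = Mul(Add(30, Rational(10, 13)), -14) = Mul(Rational(400, 13), -14) = Rational(-5600, 13)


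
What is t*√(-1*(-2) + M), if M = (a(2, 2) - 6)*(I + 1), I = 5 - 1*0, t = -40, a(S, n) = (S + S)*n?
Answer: -40*√14 ≈ -149.67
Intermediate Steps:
a(S, n) = 2*S*n (a(S, n) = (2*S)*n = 2*S*n)
I = 5 (I = 5 + 0 = 5)
M = 12 (M = (2*2*2 - 6)*(5 + 1) = (8 - 6)*6 = 2*6 = 12)
t*√(-1*(-2) + M) = -40*√(-1*(-2) + 12) = -40*√(2 + 12) = -40*√14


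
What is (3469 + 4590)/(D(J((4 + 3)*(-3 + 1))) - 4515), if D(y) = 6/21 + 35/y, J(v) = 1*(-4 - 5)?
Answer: -507717/284672 ≈ -1.7835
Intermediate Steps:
J(v) = -9 (J(v) = 1*(-9) = -9)
D(y) = 2/7 + 35/y (D(y) = 6*(1/21) + 35/y = 2/7 + 35/y)
(3469 + 4590)/(D(J((4 + 3)*(-3 + 1))) - 4515) = (3469 + 4590)/((2/7 + 35/(-9)) - 4515) = 8059/((2/7 + 35*(-⅑)) - 4515) = 8059/((2/7 - 35/9) - 4515) = 8059/(-227/63 - 4515) = 8059/(-284672/63) = 8059*(-63/284672) = -507717/284672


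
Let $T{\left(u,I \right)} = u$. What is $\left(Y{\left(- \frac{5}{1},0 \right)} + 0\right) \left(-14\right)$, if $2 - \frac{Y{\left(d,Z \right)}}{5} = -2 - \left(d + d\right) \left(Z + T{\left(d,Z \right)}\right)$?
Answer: $-3780$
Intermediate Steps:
$Y{\left(d,Z \right)} = 20 + 10 d \left(Z + d\right)$ ($Y{\left(d,Z \right)} = 10 - 5 \left(-2 - \left(d + d\right) \left(Z + d\right)\right) = 10 - 5 \left(-2 - 2 d \left(Z + d\right)\right) = 10 + \left(10 + 10 d \left(Z + d\right)\right) = 20 + 10 d \left(Z + d\right)$)
$\left(Y{\left(- \frac{5}{1},0 \right)} + 0\right) \left(-14\right) = \left(\left(20 + 10 \left(- \frac{5}{1}\right)^{2} + 10 \cdot 0 \left(- \frac{5}{1}\right)\right) + 0\right) \left(-14\right) = \left(\left(20 + 10 \left(\left(-5\right) 1\right)^{2} + 10 \cdot 0 \left(\left(-5\right) 1\right)\right) + 0\right) \left(-14\right) = \left(\left(20 + 10 \left(-5\right)^{2} + 10 \cdot 0 \left(-5\right)\right) + 0\right) \left(-14\right) = \left(\left(20 + 10 \cdot 25 + 0\right) + 0\right) \left(-14\right) = \left(\left(20 + 250 + 0\right) + 0\right) \left(-14\right) = \left(270 + 0\right) \left(-14\right) = 270 \left(-14\right) = -3780$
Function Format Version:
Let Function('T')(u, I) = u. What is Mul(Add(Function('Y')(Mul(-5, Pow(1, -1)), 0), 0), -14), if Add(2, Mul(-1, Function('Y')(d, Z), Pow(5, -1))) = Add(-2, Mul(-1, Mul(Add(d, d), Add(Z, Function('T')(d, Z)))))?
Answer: -3780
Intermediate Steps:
Function('Y')(d, Z) = Add(20, Mul(10, d, Add(Z, d))) (Function('Y')(d, Z) = Add(10, Mul(-5, Add(-2, Mul(-1, Mul(Add(d, d), Add(Z, d)))))) = Add(10, Mul(-5, Add(-2, Mul(-1, Mul(Mul(2, d), Add(Z, d)))))) = Add(10, Mul(-5, Add(-2, Mul(-1, Mul(2, d, Add(Z, d)))))) = Add(10, Mul(-5, Add(-2, Mul(-2, d, Add(Z, d))))) = Add(10, Add(10, Mul(10, d, Add(Z, d)))) = Add(20, Mul(10, d, Add(Z, d))))
Mul(Add(Function('Y')(Mul(-5, Pow(1, -1)), 0), 0), -14) = Mul(Add(Add(20, Mul(10, Pow(Mul(-5, Pow(1, -1)), 2)), Mul(10, 0, Mul(-5, Pow(1, -1)))), 0), -14) = Mul(Add(Add(20, Mul(10, Pow(Mul(-5, 1), 2)), Mul(10, 0, Mul(-5, 1))), 0), -14) = Mul(Add(Add(20, Mul(10, Pow(-5, 2)), Mul(10, 0, -5)), 0), -14) = Mul(Add(Add(20, Mul(10, 25), 0), 0), -14) = Mul(Add(Add(20, 250, 0), 0), -14) = Mul(Add(270, 0), -14) = Mul(270, -14) = -3780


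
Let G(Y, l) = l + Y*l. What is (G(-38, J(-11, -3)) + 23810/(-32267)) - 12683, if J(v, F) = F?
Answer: -405684534/32267 ≈ -12573.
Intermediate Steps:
(G(-38, J(-11, -3)) + 23810/(-32267)) - 12683 = (-3*(1 - 38) + 23810/(-32267)) - 12683 = (-3*(-37) + 23810*(-1/32267)) - 12683 = (111 - 23810/32267) - 12683 = 3557827/32267 - 12683 = -405684534/32267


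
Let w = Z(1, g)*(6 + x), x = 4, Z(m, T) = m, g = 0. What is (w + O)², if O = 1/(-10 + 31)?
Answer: 44521/441 ≈ 100.95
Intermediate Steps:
w = 10 (w = 1*(6 + 4) = 1*10 = 10)
O = 1/21 ≈ 0.047619
(w + O)² = (10 + 1/21)² = (211/21)² = 44521/441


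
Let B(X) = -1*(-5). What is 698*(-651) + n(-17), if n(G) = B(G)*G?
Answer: -454483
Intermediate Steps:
B(X) = 5
n(G) = 5*G
698*(-651) + n(-17) = 698*(-651) + 5*(-17) = -454398 - 85 = -454483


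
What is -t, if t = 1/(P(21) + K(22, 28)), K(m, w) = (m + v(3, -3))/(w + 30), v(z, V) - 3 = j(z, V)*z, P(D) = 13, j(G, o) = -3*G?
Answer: -29/376 ≈ -0.077128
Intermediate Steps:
v(z, V) = 3 - 3*z² (v(z, V) = 3 + (-3*z)*z = 3 - 3*z²)
K(m, w) = (-24 + m)/(30 + w) (K(m, w) = (m + (3 - 3*3²))/(w + 30) = (m + (3 - 3*9))/(30 + w) = (m + (3 - 27))/(30 + w) = (m - 24)/(30 + w) = (-24 + m)/(30 + w))
t = 29/376 (t = 1/(13 + (-24 + 22)/(30 + 28)) = 1/(13 - 2/58) = 1/(13 + (1/58)*(-2)) = 1/(13 - 1/29) = 1/(376/29) = 29/376 ≈ 0.077128)
-t = -1*29/376 = -29/376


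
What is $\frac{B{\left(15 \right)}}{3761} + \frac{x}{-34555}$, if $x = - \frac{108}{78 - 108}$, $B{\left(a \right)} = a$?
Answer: $\frac{2523927}{649806775} \approx 0.0038841$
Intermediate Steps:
$x = \frac{18}{5}$ ($x = - \frac{108}{-30} = \left(-108\right) \left(- \frac{1}{30}\right) = \frac{18}{5} \approx 3.6$)
$\frac{B{\left(15 \right)}}{3761} + \frac{x}{-34555} = \frac{15}{3761} + \frac{18}{5 \left(-34555\right)} = 15 \cdot \frac{1}{3761} + \frac{18}{5} \left(- \frac{1}{34555}\right) = \frac{15}{3761} - \frac{18}{172775} = \frac{2523927}{649806775}$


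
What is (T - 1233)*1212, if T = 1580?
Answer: 420564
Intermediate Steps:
(T - 1233)*1212 = (1580 - 1233)*1212 = 347*1212 = 420564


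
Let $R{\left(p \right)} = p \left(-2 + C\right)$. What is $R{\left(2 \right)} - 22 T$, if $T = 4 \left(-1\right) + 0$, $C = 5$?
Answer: $94$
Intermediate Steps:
$R{\left(p \right)} = 3 p$ ($R{\left(p \right)} = p \left(-2 + 5\right) = p 3 = 3 p$)
$T = -4$ ($T = -4 + 0 = -4$)
$R{\left(2 \right)} - 22 T = 3 \cdot 2 - -88 = 6 + 88 = 94$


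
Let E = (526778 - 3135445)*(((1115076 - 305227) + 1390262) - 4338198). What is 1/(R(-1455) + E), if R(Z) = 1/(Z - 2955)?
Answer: 4410/24597026370127889 ≈ 1.7929e-13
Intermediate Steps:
R(Z) = 1/(-2955 + Z)
E = 5577557000029 (E = -2608667*((809849 + 1390262) - 4338198) = -2608667*(2200111 - 4338198) = -2608667*(-2138087) = 5577557000029)
1/(R(-1455) + E) = 1/(1/(-2955 - 1455) + 5577557000029) = 1/(1/(-4410) + 5577557000029) = 1/(-1/4410 + 5577557000029) = 1/(24597026370127889/4410) = 4410/24597026370127889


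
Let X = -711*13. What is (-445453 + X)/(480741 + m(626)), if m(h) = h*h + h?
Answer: -454696/873243 ≈ -0.52070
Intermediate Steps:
m(h) = h + h² (m(h) = h² + h = h + h²)
X = -9243
(-445453 + X)/(480741 + m(626)) = (-445453 - 9243)/(480741 + 626*(1 + 626)) = -454696/(480741 + 626*627) = -454696/(480741 + 392502) = -454696/873243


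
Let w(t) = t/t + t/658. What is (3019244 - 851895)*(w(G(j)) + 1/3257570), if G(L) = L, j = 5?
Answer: 24898800071464/11401495 ≈ 2.1838e+6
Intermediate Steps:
w(t) = 1 + t/658 (w(t) = 1 + t*(1/658) = 1 + t/658)
(3019244 - 851895)*(w(G(j)) + 1/3257570) = (3019244 - 851895)*((1 + (1/658)*5) + 1/3257570) = 2167349*((1 + 5/658) + 1/3257570) = 2167349*(663/658 + 1/3257570) = 2167349*(11488136/11401495) = 24898800071464/11401495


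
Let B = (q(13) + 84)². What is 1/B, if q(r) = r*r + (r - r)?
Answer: 1/64009 ≈ 1.5623e-5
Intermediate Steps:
q(r) = r² (q(r) = r² + 0 = r²)
B = 64009 (B = (13² + 84)² = (169 + 84)² = 253² = 64009)
1/B = 1/64009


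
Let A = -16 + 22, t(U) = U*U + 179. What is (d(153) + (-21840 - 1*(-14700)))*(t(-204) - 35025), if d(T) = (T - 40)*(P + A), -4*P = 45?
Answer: -104708205/2 ≈ -5.2354e+7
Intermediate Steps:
P = -45/4 (P = -1/4*45 = -45/4 ≈ -11.250)
t(U) = 179 + U**2 (t(U) = U**2 + 179 = 179 + U**2)
A = 6
d(T) = 210 - 21*T/4 (d(T) = (T - 40)*(-45/4 + 6) = (-40 + T)*(-21/4) = 210 - 21*T/4)
(d(153) + (-21840 - 1*(-14700)))*(t(-204) - 35025) = ((210 - 21/4*153) + (-21840 - 1*(-14700)))*((179 + (-204)**2) - 35025) = ((210 - 3213/4) + (-21840 + 14700))*((179 + 41616) - 35025) = (-2373/4 - 7140)*(41795 - 35025) = -30933/4*6770 = -104708205/2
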